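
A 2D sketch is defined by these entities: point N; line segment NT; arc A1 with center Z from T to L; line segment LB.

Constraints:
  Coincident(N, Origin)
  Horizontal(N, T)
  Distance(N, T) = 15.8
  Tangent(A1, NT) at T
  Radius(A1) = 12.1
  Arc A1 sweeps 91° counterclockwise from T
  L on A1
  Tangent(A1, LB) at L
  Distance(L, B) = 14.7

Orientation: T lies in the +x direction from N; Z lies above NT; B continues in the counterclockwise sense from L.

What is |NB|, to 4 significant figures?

38.65

On A1, T sits at bearing -90° from Z; a 91° counterclockwise sweep puts L at bearing 1°, so L = Z + 12.1·(cos 1°, sin 1°) = (27.90, 12.31). Since A1 is tangent to LB there, ZL ⟂ LB, so LB runs along (−sin 1°, cos 1°); with |LB| = 14.7, B = (27.64, 27.01). Then |NB| = |B − N| = 38.65.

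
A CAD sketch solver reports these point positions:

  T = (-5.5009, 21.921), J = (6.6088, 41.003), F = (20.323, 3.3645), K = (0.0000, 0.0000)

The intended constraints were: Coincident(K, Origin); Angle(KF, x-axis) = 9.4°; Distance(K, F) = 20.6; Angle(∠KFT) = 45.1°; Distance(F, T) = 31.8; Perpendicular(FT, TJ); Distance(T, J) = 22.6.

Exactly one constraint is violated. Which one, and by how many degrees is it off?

Perpendicular(FT, TJ) — off by 3.30°.

K = (0.00, 0.00) ✓; KF at 9.400° ✓; |KF| = 20.60 ✓; ∠KFT = 45.10° ✓; |FT| = 31.80 ✓; ∠(FT, TJ) = 86.70° ✗; |TJ| = 22.60 ✓.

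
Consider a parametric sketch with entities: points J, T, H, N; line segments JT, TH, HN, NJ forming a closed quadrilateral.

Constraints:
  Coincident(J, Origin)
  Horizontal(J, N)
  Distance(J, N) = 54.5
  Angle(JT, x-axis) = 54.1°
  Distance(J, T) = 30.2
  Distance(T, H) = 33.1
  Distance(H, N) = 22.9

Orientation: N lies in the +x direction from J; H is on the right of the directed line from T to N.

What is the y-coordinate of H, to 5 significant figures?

-5.2868

Checks: J.y = 0.00, N.y = 0.00 ✓; |TH| = 33.10 ✓; |HN| = 22.90 ✓.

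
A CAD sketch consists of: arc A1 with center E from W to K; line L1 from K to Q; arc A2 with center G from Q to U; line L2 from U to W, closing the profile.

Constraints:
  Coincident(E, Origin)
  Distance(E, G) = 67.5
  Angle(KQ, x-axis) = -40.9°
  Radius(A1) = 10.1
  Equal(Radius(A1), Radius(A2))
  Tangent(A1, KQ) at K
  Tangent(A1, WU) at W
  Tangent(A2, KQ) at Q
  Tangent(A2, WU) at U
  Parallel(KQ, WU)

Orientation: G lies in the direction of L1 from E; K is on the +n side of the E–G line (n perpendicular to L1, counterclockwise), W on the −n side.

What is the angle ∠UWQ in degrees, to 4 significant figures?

16.66°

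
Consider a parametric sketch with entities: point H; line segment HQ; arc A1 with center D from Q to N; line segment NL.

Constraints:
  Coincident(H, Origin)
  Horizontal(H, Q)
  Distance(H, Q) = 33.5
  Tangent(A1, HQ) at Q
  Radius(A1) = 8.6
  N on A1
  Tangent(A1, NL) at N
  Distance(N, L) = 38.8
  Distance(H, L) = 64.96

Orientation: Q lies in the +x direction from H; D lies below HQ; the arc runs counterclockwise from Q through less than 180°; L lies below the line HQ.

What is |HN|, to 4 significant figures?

29.05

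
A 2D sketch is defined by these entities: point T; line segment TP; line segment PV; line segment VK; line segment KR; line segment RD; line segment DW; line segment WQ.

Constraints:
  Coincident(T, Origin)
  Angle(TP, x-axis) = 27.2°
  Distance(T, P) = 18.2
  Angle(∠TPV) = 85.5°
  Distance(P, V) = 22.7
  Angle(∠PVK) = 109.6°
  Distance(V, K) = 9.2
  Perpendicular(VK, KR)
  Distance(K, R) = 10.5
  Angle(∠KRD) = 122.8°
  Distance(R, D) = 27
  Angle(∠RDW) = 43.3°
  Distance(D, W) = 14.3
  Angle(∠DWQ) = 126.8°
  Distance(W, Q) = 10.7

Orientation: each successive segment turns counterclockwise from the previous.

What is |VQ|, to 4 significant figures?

7.084

T is at the origin; TP runs at 27.2° with length 18.2, so P = (16.19, 8.319). ∠TPV = 85.5° gives PV at 121.7° from the x-axis; with |PV| = 22.7, V = (4.259, 27.63). ∠PVK = 109.6° gives VK at -167.9° from the x-axis; with |VK| = 9.2, K = (-4.736, 25.70). The perpendicularity gives KR at right angles to VK, so KR runs at -77.90°; with |KR| = 10.5, R = (-2.535, 15.44). ∠KRD = 122.8° gives RD at -20.70° from the x-axis; with |RD| = 27.0, D = (22.72, 5.894). ∠RDW = 43.3° gives DW at 116.0° from the x-axis; with |DW| = 14.3, W = (16.45, 18.75). ∠DWQ = 126.8° gives WQ at 169.2° from the x-axis; with |WQ| = 10.7, Q = (5.942, 20.75). Then |VQ| = |Q − V| = 7.084.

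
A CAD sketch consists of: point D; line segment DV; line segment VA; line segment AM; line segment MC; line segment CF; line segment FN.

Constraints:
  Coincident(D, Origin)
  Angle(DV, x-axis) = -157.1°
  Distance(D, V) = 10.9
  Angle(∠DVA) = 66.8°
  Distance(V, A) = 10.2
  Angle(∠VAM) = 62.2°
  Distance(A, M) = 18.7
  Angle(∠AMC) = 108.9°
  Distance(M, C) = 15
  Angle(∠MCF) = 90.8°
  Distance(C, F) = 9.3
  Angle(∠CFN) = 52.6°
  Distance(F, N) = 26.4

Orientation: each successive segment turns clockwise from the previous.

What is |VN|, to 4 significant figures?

24.71

D is at the origin; DV runs at -157.1° with length 10.9, so V = (-10.04, -4.241). ∠DVA = 66.8° gives VA at 89.70° from the x-axis; with |VA| = 10.2, A = (-9.988, 5.958). ∠VAM = 62.2° gives AM at -28.10° from the x-axis; with |AM| = 18.7, M = (6.508, -2.850). ∠AMC = 108.9° gives MC at -99.20° from the x-axis; with |MC| = 15.0, C = (4.110, -17.66). ∠MCF = 90.8° gives CF at 171.6° from the x-axis; with |CF| = 9.3, F = (-5.090, -16.30). ∠CFN = 52.6° gives FN at 44.20° from the x-axis; with |FN| = 26.4, N = (13.84, 2.107). Then |VN| = |N − V| = 24.71.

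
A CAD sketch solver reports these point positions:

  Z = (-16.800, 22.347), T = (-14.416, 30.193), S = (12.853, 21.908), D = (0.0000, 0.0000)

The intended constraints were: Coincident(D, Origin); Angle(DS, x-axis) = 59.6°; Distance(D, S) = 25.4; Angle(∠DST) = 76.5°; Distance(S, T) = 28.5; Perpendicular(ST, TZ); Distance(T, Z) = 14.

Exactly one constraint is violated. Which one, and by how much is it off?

Distance(T, Z) = 14 — off by 5.80.

D = (0.00, 0.00) ✓; DS at 59.60° ✓; |DS| = 25.40 ✓; ∠DST = 76.50° ✓; |ST| = 28.50 ✓; ∠(ST, TZ) = 90.00° ✓; |TZ| = 8.200 ✗.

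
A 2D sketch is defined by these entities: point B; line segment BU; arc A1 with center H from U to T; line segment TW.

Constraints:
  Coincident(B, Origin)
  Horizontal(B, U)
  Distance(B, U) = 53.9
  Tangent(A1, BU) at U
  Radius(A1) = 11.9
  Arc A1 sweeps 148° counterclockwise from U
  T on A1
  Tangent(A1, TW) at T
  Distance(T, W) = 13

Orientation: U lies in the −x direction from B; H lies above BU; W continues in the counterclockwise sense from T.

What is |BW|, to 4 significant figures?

65.35

B is at the origin; BU is horizontal with |BU| = 53.9 and U on the −x side, so U = (-53.90, 0.000). A1 meets BU tangentially, so HU is at right angles to BU, so H = U + (0, 11.9) = (-53.90, 11.90). On A1, U sits at bearing -90° from H; a 148° counterclockwise sweep puts T at bearing 58°, so T = H + 11.9·(cos 58°, sin 58°) = (-47.59, 21.99). Tangency of A1 to TW means the radius HT is perpendicular to TW, so TW runs along (−sin 58°, cos 58°); with |TW| = 13.0, W = (-58.62, 28.88). Then |BW| = |W − B| = 65.35.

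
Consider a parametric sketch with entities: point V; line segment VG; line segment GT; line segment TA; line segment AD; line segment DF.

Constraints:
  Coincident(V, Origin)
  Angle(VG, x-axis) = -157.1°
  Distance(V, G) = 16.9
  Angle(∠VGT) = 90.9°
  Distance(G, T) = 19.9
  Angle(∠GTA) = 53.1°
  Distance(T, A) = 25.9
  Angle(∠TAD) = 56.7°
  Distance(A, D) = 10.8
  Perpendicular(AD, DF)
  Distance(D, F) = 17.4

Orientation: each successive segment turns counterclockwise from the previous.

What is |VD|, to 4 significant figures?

6.419

V is at the origin; VG runs at -157.1° with length 16.9, so G = (-15.57, -6.576). ∠VGT = 90.9° gives GT at -68.00° from the x-axis; with |GT| = 19.9, T = (-8.113, -25.03). ∠GTA = 53.1° gives TA at 58.90° from the x-axis; with |TA| = 25.9, A = (5.265, -2.850). ∠TAD = 56.7° gives AD at -177.8° from the x-axis; with |AD| = 10.8, D = (-5.527, -3.264). Then |VD| = |D − V| = 6.419.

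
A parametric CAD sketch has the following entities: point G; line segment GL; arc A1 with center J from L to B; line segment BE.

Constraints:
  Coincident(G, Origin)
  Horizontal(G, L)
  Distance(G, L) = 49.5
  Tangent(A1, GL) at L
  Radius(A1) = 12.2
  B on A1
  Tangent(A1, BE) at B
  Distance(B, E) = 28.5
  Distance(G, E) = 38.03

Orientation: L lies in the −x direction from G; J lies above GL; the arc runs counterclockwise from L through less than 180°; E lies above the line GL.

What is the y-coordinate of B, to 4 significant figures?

5.620

Checks: |JB| = 12.20 ✓; ∠(JB, BE) = 90.00° ✓; |BE| = 28.50 ✓; |GE| = 38.03 ✓.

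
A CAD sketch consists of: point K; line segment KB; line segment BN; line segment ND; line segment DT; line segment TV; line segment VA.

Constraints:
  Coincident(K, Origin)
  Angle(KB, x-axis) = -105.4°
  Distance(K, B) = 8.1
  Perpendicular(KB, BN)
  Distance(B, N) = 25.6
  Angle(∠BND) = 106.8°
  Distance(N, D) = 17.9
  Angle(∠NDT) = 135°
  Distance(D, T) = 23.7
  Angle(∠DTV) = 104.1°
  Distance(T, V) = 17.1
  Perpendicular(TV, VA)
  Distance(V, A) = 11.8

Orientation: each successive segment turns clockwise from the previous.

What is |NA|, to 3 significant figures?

29.9

K is at the origin; KB runs at -105.4° with length 8.1, so B = (-2.15, -7.81). KB ⟂ BN, so BN runs at 165°; with |BN| = 25.6, N = (-26.8, -1.01). ∠BND = 106.8° gives ND at 91.4° from the x-axis; with |ND| = 17.9, D = (-27.3, 16.9). ∠NDT = 135.0° gives DT at 46.4° from the x-axis; with |DT| = 23.7, T = (-10.9, 34.0). ∠DTV = 104.1° gives TV at -29.5° from the x-axis; with |TV| = 17.1, V = (3.96, 25.6). The perpendicularity gives VA at right angles to TV, so VA runs at -119°; with |VA| = 11.8, A = (-1.85, 15.4). Then |NA| = |A − N| = 29.9.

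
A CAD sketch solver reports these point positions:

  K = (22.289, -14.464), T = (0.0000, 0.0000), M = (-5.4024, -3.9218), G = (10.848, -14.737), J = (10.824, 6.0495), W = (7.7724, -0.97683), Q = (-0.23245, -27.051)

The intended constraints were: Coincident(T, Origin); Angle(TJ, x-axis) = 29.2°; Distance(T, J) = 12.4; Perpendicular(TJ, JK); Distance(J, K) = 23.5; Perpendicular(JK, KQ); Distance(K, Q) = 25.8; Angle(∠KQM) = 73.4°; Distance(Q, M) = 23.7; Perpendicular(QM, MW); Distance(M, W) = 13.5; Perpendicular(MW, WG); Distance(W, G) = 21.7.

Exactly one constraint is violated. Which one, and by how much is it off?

Distance(W, G) = 21.7 — off by 7.60.

T = (0.00, 0.00) ✓; TJ at 29.20° ✓; |TJ| = 12.40 ✓; ∠(TJ, JK) = 90.00° ✓; |JK| = 23.50 ✓; ∠(JK, KQ) = 90.00° ✓; |KQ| = 25.80 ✓; ∠KQM = 73.40° ✓; |QM| = 23.70 ✓; ∠(QM, MW) = 90.00° ✓; |MW| = 13.50 ✓; ∠(MW, WG) = 90.00° ✓; |WG| = 14.10 ✗.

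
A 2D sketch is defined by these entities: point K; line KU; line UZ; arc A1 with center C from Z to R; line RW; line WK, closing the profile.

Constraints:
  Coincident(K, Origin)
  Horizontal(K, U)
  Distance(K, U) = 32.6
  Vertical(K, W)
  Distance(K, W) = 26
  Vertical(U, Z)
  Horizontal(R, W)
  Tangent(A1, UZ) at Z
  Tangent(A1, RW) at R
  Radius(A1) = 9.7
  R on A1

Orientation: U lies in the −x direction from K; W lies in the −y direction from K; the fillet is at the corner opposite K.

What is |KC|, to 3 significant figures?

28.1

K is at the origin; KU is horizontal with |KU| = 32.6 and U on the −x side, so U = (-32.6, 0.00). KW is vertical with |KW| = 26.0 and W on the −y side, so W = (0.00, -26.0). The virtual corner opposite K is at (-32.6, -26.0). Since A1 is tangent to UZ there, CZ ⟂ UZ and A1 meets RW tangentially, so CR is at right angles to RW, with radius 9.7, so the center C sits 9.7 in from both sides at C = (-22.9, -16.3). Then |KC| = |C − K| = 28.1.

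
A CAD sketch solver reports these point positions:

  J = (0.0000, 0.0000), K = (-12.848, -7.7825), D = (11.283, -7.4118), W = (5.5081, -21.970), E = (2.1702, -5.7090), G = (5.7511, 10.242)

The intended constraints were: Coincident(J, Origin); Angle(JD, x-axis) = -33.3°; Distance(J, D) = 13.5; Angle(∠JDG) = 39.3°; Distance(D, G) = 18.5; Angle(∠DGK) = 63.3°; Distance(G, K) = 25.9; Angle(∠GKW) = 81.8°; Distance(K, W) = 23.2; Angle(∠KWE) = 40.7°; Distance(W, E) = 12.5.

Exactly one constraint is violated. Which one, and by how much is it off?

Distance(W, E) = 12.5 — off by 4.10.

J = (0.00, 0.00) ✓; JD at -33.30° ✓; |JD| = 13.50 ✓; ∠JDG = 39.30° ✓; |DG| = 18.50 ✓; ∠DGK = 63.30° ✓; |GK| = 25.90 ✓; ∠GKW = 81.80° ✓; |KW| = 23.20 ✓; ∠KWE = 40.70° ✓; |WE| = 16.60 ✗.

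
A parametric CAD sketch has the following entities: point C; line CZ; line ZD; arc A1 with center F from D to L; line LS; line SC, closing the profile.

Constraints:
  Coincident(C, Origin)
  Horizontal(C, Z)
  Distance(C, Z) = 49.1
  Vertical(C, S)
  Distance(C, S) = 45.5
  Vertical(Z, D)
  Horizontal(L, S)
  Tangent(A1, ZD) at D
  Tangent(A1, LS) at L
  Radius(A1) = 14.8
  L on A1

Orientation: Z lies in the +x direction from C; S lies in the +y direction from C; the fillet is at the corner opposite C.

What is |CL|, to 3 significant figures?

57.0

C is at the origin; CZ is horizontal with |CZ| = 49.1 and Z on the +x side, so Z = (49.1, 0.00). C and S share the same x with |CS| = 45.5 and S on the +y side, so S = (0.00, 45.5). The virtual corner opposite C is at (49.1, 45.5). Tangency of A1 to ZD means the radius FD is perpendicular to ZD and A1 meets LS tangentially, so FL is at right angles to LS, with radius 14.8, so the center F sits 14.8 in from both sides at F = (34.3, 30.7). That places the tangent points at D = (49.1, 30.7) on ZD and L = (34.3, 45.5) on LS. Then |CL| = |L − C| = 57.0.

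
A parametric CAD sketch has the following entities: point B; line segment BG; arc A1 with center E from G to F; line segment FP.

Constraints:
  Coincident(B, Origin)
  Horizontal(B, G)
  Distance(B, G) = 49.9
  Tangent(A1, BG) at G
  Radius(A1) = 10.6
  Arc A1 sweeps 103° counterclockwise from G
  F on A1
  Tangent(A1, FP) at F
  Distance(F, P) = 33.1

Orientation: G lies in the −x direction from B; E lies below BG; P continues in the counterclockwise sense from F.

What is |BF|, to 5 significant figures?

61.612

B is at the origin; B and G share the same y with |BG| = 49.9 and G on the −x side, so G = (-49.900, 0.0000). A1 meets BG tangentially, so EG is at right angles to BG, so E = G + (0, -10.6) = (-49.900, -10.600). On A1, G sits at bearing 90° from E; a 103° counterclockwise sweep puts F at bearing 193°, so F = E + 10.6·(cos 193°, sin 193°) = (-60.228, -12.984). Then |BF| = |F − B| = 61.612.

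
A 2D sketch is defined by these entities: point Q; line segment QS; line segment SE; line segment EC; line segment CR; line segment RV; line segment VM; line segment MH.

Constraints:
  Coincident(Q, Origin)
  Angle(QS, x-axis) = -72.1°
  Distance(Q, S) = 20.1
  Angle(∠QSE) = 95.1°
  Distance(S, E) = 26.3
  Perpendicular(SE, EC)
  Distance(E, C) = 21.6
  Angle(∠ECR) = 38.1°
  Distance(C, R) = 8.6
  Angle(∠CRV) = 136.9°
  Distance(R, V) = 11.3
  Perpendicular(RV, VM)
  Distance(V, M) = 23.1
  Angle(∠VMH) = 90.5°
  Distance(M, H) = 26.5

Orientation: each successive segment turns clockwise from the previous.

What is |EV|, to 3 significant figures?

5.61

Q is at the origin; QS runs at -72.1° with length 20.1, so S = (6.18, -19.1). ∠QSE = 95.1° gives SE at -157° from the x-axis; with |SE| = 26.3, E = (-18.0, -29.4). SE ⟂ EC, so EC runs at 113°; with |EC| = 21.6, C = (-26.5, -9.52). ∠ECR = 38.1° gives CR at -28.9° from the x-axis; with |CR| = 8.6, R = (-18.9, -13.7). ∠CRV = 136.9° gives RV at -72.0° from the x-axis; with |RV| = 11.3, V = (-15.5, -24.4). Then |EV| = |V − E| = 5.61.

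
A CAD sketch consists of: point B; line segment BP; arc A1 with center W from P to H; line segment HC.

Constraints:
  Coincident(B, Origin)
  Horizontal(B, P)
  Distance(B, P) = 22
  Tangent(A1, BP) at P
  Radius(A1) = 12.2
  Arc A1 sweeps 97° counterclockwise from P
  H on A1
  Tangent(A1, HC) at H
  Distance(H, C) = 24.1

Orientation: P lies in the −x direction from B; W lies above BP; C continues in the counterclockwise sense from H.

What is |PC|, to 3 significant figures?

38.7

B is at the origin; B and P share the same y with |BP| = 22.0 and P on the −x side, so P = (-22.0, 0.00). Since A1 is tangent to BP there, WP ⟂ BP, so W = P + (0, 12.2) = (-22.0, 12.2). On A1, P sits at bearing -90° from W; a 97° counterclockwise sweep puts H at bearing 7°, so H = W + 12.2·(cos 7°, sin 7°) = (-9.89, 13.7). The tangent condition forces WH to be normal to HC, so HC runs along (−sin 7°, cos 7°); with |HC| = 24.1, C = (-12.8, 37.6). Then |PC| = |C − P| = 38.7.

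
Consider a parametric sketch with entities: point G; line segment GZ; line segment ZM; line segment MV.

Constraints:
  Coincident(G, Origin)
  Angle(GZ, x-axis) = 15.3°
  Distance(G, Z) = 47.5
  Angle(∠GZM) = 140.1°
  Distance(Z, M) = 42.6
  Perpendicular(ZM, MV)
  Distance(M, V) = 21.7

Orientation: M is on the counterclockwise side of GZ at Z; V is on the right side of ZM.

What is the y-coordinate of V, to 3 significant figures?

35.1

G is at the origin; GZ runs at 15.3° with length 47.5, so Z = 47.5·(cos 15.3°, sin 15.3°) = (45.8, 12.5). ∠GZM = 140.1°, so ZM runs at 15.3° + (180° − 140.1°) = 55.2° from the x-axis; with |ZM| = 42.6, M = Z + 42.6·(cos 55.2°, sin 55.2°) = (70.1, 47.5). ZM ⟂ MV; with |MV| = 21.7 on the right of ZM, V = M + 21.7·(0.821, -0.571) = (87.9, 35.1). So V.y = 35.1.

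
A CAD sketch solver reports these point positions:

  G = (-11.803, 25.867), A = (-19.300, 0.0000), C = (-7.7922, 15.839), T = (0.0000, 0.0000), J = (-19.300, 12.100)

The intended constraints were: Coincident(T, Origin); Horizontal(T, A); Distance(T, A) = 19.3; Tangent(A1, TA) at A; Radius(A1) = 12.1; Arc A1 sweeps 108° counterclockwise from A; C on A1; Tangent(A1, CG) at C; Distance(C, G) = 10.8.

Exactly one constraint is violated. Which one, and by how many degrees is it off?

Tangent(A1, CG) at C — off by 3.80°.

T = (0.00, 0.00) ✓; T.y = 0.00, A.y = 0.00 ✓; |TA| = 19.30 ✓; ∠(JA, AT) = 90.00° ✓; |JA| = 12.10 ✓; bearing(J→C) − bearing(J→A) = 108.0° ✓; |JC| = 12.10 ✓; ∠(JC, CG) = 86.20° ✗; |CG| = 10.80 ✓.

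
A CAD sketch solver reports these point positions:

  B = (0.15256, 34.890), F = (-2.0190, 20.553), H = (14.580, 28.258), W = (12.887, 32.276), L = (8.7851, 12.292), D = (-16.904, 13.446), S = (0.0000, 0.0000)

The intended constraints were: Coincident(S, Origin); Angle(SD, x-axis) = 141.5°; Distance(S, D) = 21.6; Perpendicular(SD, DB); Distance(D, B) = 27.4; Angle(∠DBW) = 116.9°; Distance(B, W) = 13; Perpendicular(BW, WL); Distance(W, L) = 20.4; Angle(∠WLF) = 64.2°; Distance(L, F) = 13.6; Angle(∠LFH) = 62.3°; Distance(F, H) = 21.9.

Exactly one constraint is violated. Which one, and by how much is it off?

Distance(F, H) = 21.9 — off by 3.60.

S = (0.00, 0.00) ✓; SD at 141.5° ✓; |SD| = 21.60 ✓; ∠(SD, DB) = 90.00° ✓; |DB| = 27.40 ✓; ∠DBW = 116.9° ✓; |BW| = 13.00 ✓; ∠(BW, WL) = 90.00° ✓; |WL| = 20.40 ✓; ∠WLF = 64.20° ✓; |LF| = 13.60 ✓; ∠LFH = 62.30° ✓; |FH| = 18.30 ✗.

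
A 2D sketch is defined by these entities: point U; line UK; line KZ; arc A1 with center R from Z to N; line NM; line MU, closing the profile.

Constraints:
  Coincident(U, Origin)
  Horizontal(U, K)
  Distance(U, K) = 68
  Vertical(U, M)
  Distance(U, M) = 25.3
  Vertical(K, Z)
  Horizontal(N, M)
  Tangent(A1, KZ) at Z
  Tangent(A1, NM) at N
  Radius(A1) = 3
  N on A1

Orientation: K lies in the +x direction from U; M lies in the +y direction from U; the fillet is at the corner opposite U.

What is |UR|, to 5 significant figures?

68.719

UM is vertical with |UM| = 25.3 and M on the +y side, so M = (0.0000, 25.300). The virtual corner opposite U is at (68.000, 25.300). Tangency of A1 to KZ means the radius RZ is perpendicular to KZ and since A1 is tangent to NM there, RN ⟂ NM, with radius 3.0, so the center R sits 3.0 in from both sides at R = (65.000, 22.300). Then |UR| = |R − U| = 68.719.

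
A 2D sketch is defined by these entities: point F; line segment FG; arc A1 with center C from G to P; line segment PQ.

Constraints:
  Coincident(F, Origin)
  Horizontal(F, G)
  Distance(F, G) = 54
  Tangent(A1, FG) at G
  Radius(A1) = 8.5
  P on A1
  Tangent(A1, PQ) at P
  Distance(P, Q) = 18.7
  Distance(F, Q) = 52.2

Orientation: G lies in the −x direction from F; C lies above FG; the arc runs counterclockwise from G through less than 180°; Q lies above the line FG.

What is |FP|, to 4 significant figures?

46.23

Checks: |CP| = 8.500 ✓; ∠(CP, PQ) = 90.00° ✓; |PQ| = 18.70 ✓; |FQ| = 52.20 ✓.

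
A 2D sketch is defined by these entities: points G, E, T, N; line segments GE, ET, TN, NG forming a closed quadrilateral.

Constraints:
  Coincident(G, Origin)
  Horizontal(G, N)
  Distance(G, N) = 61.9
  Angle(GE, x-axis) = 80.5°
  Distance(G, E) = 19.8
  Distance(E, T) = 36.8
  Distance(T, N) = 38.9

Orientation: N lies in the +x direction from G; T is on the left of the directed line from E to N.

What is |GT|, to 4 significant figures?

49.18

G is at the origin; G and N share the same y with |GN| = 61.9 and N in +x, so N = (61.9, 0). GE runs at 80.5° with |GE| = 19.8, so E = (3.268, 19.53). T is determined by |ET| = 36.8 and |TN| = 38.9 together: it lies at the intersection of circle(E, 36.8) and circle(N, 38.9). With |EN| = 61.80, the foot of the radical line on EN is 29.61 from E and the perpendicular offset is √(36.8² − 29.61²) = 21.85. Taking the left-of-EN solution: T = (38.27, 30.90).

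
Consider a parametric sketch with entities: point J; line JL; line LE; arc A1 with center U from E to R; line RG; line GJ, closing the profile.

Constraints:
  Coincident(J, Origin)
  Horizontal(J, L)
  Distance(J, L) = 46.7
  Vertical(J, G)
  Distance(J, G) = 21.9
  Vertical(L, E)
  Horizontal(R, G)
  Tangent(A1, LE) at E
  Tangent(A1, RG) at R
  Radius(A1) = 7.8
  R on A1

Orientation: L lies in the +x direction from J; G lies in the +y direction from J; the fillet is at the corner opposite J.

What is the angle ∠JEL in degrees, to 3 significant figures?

73.2°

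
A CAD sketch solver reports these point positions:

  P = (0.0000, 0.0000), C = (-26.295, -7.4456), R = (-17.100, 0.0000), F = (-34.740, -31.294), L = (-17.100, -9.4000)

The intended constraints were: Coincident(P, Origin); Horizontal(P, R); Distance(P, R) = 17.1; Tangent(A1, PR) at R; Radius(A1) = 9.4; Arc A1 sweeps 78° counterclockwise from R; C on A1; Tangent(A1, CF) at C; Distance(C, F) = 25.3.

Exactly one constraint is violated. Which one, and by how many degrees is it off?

Tangent(A1, CF) at C — off by 7.50°.

P = (0.00, 0.00) ✓; P.y = 0.00, R.y = 0.00 ✓; |PR| = 17.10 ✓; ∠(LR, RP) = 90.00° ✓; |LR| = 9.400 ✓; bearing(L→C) − bearing(L→R) = 78.00° ✓; |LC| = 9.400 ✓; ∠(LC, CF) = 97.50° ✗; |CF| = 25.30 ✓.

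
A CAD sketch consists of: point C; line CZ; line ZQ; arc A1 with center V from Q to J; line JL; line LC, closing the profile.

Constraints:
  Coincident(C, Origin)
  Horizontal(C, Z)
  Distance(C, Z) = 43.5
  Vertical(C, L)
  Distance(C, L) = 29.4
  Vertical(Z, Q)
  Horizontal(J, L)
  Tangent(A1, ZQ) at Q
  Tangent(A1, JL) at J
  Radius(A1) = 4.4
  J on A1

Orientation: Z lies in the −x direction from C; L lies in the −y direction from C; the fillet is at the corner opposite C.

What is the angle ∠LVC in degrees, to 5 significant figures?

39.015°

C is at the origin; CZ is horizontal with |CZ| = 43.5 and Z on the −x side, so Z = (-43.500, 0.0000). C and L share the same x with |CL| = 29.4 and L on the −y side, so L = (0.0000, -29.400). The virtual corner opposite C is at (-43.500, -29.400). Since A1 is tangent to ZQ there, VQ ⟂ ZQ and the tangent condition forces VJ to be normal to JL, with radius 4.4, so the center V sits 4.4 in from both sides at V = (-39.100, -25.000). Then cos ∠LVC = VL·VC / (|VL||VC|), giving 39.015°.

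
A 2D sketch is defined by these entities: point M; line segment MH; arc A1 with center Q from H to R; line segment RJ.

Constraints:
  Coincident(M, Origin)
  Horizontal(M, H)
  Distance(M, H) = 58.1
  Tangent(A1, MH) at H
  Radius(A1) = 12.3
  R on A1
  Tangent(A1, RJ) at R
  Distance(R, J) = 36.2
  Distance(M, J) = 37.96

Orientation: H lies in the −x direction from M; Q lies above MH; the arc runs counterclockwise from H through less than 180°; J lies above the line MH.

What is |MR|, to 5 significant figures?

49.472

M is at the origin; M and H share the same y with |MH| = 58.1 and H on the −x side, so H = (-58.100, 0.0000). The tangent condition forces QH to be normal to MH, so Q = H + (0, 12.3) = (-58.100, 12.300). Since QR ⟂ RJ (tangency), |QJ| = √(12.3² + 36.2²) = 38.233 regardless of where R sits on A1. So J lies on both circle(M, 37.96) and circle(Q, 38.233); the above-MH intersection is J = (-23.936, 29.462). R is the foot of the tangent from J: R = (-49.336, 3.6695).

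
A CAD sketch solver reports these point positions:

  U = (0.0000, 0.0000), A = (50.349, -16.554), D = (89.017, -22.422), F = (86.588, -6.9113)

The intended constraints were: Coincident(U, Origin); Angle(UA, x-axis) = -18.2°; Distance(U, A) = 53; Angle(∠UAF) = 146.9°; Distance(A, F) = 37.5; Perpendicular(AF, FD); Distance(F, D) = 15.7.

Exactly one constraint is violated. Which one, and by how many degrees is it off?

Perpendicular(AF, FD) — off by 6.00°.

U = (0.00, 0.00) ✓; UA at -18.20° ✓; |UA| = 53.00 ✓; ∠UAF = 146.9° ✓; |AF| = 37.50 ✓; ∠(AF, FD) = 96.00° ✗; |FD| = 15.70 ✓.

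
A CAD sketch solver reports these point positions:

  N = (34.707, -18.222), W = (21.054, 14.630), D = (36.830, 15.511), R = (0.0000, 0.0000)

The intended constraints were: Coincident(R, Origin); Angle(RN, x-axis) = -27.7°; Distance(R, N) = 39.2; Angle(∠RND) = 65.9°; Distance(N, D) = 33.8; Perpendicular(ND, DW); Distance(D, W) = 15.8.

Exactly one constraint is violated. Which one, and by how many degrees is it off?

Perpendicular(ND, DW) — off by 6.80°.

R = (0.00, 0.00) ✓; RN at -27.70° ✓; |RN| = 39.20 ✓; ∠RND = 65.90° ✓; |ND| = 33.80 ✓; ∠(ND, DW) = 96.80° ✗; |DW| = 15.80 ✓.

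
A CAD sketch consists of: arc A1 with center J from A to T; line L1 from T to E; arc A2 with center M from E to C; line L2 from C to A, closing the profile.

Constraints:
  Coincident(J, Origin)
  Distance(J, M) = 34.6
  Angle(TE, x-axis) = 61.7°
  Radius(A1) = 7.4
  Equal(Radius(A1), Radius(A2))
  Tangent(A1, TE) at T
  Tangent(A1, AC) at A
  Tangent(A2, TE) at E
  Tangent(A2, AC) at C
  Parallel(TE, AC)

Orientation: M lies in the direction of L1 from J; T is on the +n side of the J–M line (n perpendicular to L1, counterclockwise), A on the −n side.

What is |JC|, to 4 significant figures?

35.38

The slot axis is L1's direction at 61.7°, so u = (cos 61.7°, sin 61.7°) = (0.4741, 0.8805) and n = (−sin 61.7°, cos 61.7°) = (-0.8805, 0.4741). J is at the origin and M lies 34.6 along u from J, so M = 34.6·u = (16.40, 30.46). Tangency of A1 to both parallel lines with radius 7.4 puts T and A at J ± 7.4·n: T = (-6.516, 3.508), A = (6.516, -3.508). Equal radii place E and C the same way about M: E = M + 7.4·n = (9.888, 33.97), C = M − 7.4·n = (22.92, 26.96). Then |JC| = |C − J| = 35.38.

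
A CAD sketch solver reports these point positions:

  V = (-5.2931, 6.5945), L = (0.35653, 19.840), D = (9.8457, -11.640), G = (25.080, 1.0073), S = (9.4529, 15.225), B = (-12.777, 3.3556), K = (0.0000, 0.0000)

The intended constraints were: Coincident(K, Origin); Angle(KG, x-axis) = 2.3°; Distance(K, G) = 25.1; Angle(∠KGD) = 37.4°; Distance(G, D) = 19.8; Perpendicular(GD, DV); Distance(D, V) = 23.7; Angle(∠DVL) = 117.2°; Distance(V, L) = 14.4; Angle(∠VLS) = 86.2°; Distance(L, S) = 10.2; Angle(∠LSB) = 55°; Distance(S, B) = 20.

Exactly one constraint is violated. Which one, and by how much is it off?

Distance(S, B) = 20 — off by 5.20.

K = (0.00, 0.00) ✓; KG at 2.300° ✓; |KG| = 25.10 ✓; ∠KGD = 37.40° ✓; |GD| = 19.80 ✓; ∠(GD, DV) = 90.00° ✓; |DV| = 23.70 ✓; ∠DVL = 117.2° ✓; |VL| = 14.40 ✓; ∠VLS = 86.20° ✓; |LS| = 10.20 ✓; ∠LSB = 55.00° ✓; |SB| = 25.20 ✗.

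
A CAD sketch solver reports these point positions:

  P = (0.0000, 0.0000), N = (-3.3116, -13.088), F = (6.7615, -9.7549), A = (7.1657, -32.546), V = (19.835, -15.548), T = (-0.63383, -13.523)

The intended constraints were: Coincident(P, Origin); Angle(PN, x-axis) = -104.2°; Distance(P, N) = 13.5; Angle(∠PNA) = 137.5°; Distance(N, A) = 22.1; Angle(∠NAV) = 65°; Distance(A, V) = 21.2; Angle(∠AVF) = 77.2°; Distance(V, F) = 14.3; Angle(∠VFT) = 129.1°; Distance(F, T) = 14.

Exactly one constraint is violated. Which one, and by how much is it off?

Distance(F, T) = 14 — off by 5.70.

P = (0.00, 0.00) ✓; PN at -104.2° ✓; |PN| = 13.50 ✓; ∠PNA = 137.5° ✓; |NA| = 22.10 ✓; ∠NAV = 65.00° ✓; |AV| = 21.20 ✓; ∠AVF = 77.20° ✓; |VF| = 14.30 ✓; ∠VFT = 129.1° ✓; |FT| = 8.300 ✗.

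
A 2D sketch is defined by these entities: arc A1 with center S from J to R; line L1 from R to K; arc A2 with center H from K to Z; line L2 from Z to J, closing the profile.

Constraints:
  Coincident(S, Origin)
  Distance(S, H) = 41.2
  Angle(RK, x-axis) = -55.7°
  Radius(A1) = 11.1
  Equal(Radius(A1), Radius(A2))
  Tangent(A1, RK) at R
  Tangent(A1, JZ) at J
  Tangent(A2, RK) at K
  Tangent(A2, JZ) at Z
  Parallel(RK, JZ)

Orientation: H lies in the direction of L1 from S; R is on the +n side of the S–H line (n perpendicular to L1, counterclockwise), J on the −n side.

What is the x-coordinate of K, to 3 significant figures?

32.4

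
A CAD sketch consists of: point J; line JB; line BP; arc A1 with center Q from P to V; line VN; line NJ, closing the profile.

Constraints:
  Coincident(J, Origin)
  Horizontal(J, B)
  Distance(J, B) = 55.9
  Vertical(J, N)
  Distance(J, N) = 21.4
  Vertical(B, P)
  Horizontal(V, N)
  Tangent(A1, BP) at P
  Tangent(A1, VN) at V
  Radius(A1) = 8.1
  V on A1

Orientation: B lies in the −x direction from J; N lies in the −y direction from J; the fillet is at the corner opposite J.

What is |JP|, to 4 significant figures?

57.46

The virtual corner opposite J is at (-55.90, -21.40). Since A1 is tangent to BP there, QP ⟂ BP and since A1 is tangent to VN there, QV ⟂ VN, with radius 8.1, so the center Q sits 8.1 in from both sides at Q = (-47.80, -13.30). That places the tangent points at P = (-55.90, -13.30) on BP and V = (-47.80, -21.40) on VN. Then |JP| = |P − J| = 57.46.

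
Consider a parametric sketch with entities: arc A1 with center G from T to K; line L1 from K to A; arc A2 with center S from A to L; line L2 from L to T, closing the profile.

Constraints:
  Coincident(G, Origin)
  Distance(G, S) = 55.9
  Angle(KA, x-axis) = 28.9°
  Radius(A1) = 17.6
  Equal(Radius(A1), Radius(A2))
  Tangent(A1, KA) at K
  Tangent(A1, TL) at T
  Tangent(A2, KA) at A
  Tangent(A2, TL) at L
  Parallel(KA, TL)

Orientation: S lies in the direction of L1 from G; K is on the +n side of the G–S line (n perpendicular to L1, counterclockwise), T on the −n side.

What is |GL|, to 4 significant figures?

58.61

Tangency of A1 to both parallel lines with radius 17.6 puts K and T at G ± 17.6·n: K = (-8.506, 15.41), T = (8.506, -15.41). Equal radii place A and L the same way about S: A = S + 17.6·n = (40.43, 42.42), L = S − 17.6·n = (57.44, 11.61). Then |GL| = |L − G| = 58.61.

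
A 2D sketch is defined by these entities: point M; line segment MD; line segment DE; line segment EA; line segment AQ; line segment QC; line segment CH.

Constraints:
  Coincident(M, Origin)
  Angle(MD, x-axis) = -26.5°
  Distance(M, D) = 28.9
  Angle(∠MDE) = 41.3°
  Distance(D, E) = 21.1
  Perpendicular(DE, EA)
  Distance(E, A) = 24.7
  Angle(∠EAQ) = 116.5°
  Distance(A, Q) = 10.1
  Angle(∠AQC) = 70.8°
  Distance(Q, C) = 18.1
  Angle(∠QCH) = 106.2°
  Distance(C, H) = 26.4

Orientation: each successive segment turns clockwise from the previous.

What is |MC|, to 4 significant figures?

14.28

M is at the origin; MD runs at -26.5° with length 28.9, so D = (25.86, -12.90). ∠MDE = 41.3° gives DE at -165.2° from the x-axis; with |DE| = 21.1, E = (5.464, -18.29). DE ⟂ EA, so EA runs at 104.8°; with |EA| = 24.7, A = (-0.8459, 5.596). ∠EAQ = 116.5° gives AQ at 41.30° from the x-axis; with |AQ| = 10.1, Q = (6.742, 12.26). ∠AQC = 70.8° gives QC at -67.90° from the x-axis; with |QC| = 18.1, C = (13.55, -4.509). Then |MC| = |C − M| = 14.28.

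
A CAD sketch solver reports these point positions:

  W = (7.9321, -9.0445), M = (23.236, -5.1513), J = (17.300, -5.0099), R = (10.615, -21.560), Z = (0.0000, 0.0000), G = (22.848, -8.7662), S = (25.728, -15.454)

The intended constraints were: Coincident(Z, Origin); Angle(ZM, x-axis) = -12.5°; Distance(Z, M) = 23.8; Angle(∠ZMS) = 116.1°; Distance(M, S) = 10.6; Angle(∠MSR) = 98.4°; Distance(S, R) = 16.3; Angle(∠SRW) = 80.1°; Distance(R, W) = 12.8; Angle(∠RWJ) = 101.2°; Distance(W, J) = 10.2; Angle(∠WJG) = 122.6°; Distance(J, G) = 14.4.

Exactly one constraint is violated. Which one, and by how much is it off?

Distance(J, G) = 14.4 — off by 7.70.

Z = (0.00, 0.00) ✓; ZM at -12.50° ✓; |ZM| = 23.80 ✓; ∠ZMS = 116.1° ✓; |MS| = 10.60 ✓; ∠MSR = 98.40° ✓; |SR| = 16.30 ✓; ∠SRW = 80.10° ✓; |RW| = 12.80 ✓; ∠RWJ = 101.2° ✓; |WJ| = 10.20 ✓; ∠WJG = 122.6° ✓; |JG| = 6.700 ✗.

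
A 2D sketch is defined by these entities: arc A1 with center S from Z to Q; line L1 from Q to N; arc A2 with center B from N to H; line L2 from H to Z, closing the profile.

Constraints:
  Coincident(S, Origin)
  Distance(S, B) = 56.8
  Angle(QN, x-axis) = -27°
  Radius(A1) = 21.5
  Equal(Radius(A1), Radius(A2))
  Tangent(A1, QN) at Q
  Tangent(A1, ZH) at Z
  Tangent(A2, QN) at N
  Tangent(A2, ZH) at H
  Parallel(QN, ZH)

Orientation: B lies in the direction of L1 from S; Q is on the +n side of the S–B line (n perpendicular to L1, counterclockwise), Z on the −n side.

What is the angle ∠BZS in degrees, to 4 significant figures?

69.27°

The slot axis is L1's direction at -27.0°, so u = (cos -27.0°, sin -27.0°) = (0.8910, -0.4540) and n = (−sin -27.0°, cos -27.0°) = (0.4540, 0.8910). S is at the origin and B lies 56.8 along u from S, so B = 56.8·u = (50.61, -25.79). Tangency of A1 to both parallel lines with radius 21.5 puts Q and Z at S ± 21.5·n: Q = (9.761, 19.16), Z = (-9.761, -19.16). Then cos ∠BZS = ZB·ZS / (|ZB||ZS|), giving 69.27°.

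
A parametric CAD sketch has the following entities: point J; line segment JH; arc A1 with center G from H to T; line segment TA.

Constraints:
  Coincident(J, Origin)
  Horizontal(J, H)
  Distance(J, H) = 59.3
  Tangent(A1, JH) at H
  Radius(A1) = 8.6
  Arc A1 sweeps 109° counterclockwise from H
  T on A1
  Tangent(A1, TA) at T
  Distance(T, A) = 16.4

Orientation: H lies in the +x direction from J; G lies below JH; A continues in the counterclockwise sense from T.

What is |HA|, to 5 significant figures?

27.051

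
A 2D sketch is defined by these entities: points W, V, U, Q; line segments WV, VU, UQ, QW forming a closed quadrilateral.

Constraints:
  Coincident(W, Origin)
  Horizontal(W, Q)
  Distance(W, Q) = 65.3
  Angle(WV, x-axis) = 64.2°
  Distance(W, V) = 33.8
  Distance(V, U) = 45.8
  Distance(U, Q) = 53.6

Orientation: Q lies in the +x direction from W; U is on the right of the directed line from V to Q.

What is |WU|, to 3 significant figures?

20.8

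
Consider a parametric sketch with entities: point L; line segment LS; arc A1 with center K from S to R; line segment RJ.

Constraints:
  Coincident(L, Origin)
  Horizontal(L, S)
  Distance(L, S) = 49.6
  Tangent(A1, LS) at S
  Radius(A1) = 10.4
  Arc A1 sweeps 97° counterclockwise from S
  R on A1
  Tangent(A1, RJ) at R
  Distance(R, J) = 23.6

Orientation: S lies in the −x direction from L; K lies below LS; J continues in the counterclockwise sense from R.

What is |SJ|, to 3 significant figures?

35.9

On A1, S sits at bearing 90° from K; a 97° counterclockwise sweep puts R at bearing 187°, so R = K + 10.4·(cos 187°, sin 187°) = (-59.9, -11.7). The tangent condition forces KR to be normal to RJ, so RJ runs along (−sin 187°, cos 187°); with |RJ| = 23.6, J = (-57.0, -35.1). Then |SJ| = |J − S| = 35.9.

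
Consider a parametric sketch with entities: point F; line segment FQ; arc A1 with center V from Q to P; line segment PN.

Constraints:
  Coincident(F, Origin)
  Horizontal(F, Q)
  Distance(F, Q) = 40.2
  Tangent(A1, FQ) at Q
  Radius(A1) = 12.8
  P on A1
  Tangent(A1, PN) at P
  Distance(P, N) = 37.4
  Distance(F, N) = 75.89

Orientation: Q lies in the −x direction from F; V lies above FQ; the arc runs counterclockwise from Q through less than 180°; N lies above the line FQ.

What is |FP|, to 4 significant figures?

38.64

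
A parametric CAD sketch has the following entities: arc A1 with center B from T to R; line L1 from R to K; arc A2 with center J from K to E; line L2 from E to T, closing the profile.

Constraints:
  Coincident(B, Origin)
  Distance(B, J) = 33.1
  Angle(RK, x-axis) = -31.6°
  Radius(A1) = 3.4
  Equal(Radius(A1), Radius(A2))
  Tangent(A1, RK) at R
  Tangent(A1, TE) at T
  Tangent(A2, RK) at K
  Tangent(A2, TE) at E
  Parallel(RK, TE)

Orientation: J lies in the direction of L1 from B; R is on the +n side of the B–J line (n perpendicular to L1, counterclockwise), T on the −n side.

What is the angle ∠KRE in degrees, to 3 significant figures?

11.6°

Tangency of A1 to both parallel lines with radius 3.4 puts R and T at B ± 3.4·n: R = (1.78, 2.90), T = (-1.78, -2.90). Equal radii place K and E the same way about J: K = J + 3.4·n = (30.0, -14.4), E = J − 3.4·n = (26.4, -20.2). Then cos ∠KRE = RK·RE / (|RK||RE|), giving 11.6°.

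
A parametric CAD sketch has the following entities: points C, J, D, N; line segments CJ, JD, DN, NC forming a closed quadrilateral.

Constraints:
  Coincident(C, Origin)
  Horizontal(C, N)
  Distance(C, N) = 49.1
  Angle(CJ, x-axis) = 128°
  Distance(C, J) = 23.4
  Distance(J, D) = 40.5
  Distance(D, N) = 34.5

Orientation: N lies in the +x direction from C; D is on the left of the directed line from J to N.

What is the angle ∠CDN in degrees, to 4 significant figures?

88.48°

Checks: |CN| = 49.10 ✓; |CJ| = 23.40 ✓; |JD| = 40.50 ✓; |DN| = 34.50 ✓.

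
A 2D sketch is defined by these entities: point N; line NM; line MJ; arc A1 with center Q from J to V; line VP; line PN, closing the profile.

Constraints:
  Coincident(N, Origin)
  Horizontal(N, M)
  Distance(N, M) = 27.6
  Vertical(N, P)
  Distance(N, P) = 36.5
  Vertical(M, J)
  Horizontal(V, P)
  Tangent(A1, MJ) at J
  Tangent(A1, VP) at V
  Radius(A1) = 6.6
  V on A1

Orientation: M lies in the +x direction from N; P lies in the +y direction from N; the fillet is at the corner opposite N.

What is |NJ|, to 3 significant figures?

40.7

N is at the origin; NM is horizontal with |NM| = 27.6 and M on the +x side, so M = (27.6, 0.00). NP is vertical with |NP| = 36.5 and P on the +y side, so P = (0.00, 36.5). The virtual corner opposite N is at (27.6, 36.5). Tangency of A1 to MJ means the radius QJ is perpendicular to MJ and A1 meets VP tangentially, so QV is at right angles to VP, with radius 6.6, so the center Q sits 6.6 in from both sides at Q = (21.0, 29.9). That places the tangent points at J = (27.6, 29.9) on MJ and V = (21.0, 36.5) on VP. Then |NJ| = |J − N| = 40.7.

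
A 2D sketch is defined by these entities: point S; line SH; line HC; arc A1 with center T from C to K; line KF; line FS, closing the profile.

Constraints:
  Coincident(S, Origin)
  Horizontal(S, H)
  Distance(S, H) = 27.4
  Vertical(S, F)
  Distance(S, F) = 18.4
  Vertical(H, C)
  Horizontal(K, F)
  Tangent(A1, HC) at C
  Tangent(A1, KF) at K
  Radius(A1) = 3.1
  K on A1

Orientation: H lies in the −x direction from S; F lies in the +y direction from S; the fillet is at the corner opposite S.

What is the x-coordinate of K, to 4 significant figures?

-24.30

S is at the origin; SH is horizontal with |SH| = 27.4 and H on the −x side, so H = (-27.40, 0.000). SF is vertical with |SF| = 18.4 and F on the +y side, so F = (0.000, 18.40). The virtual corner opposite S is at (-27.40, 18.40). The tangent condition forces TC to be normal to HC and tangency of A1 to KF means the radius TK is perpendicular to KF, with radius 3.1, so the center T sits 3.1 in from both sides at T = (-24.30, 15.30). That places the tangent points at C = (-27.40, 15.30) on HC and K = (-24.30, 18.40) on KF. So K.x = -24.30.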